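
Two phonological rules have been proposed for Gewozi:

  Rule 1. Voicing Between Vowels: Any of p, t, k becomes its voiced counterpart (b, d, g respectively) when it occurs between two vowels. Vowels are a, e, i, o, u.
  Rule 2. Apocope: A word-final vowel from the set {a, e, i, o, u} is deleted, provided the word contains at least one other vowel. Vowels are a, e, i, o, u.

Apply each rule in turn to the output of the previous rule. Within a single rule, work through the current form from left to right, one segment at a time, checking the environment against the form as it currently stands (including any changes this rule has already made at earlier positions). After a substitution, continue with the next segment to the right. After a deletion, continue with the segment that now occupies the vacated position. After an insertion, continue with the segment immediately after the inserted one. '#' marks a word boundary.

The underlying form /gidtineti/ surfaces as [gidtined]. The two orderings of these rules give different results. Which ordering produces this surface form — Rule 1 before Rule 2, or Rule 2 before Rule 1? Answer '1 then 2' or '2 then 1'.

Order 1 then 2:
  1 Voicing Between Vowels: [gidtineti] → [gidtinedi]
  2 Apocope: [gidtinedi] → [gidtined]
  result: [gidtined]
Order 2 then 1:
  2 Apocope: [gidtineti] → [gidtinet]
  1 Voicing Between Vowels: no change — [gidtinet]
  result: [gidtinet]

1 then 2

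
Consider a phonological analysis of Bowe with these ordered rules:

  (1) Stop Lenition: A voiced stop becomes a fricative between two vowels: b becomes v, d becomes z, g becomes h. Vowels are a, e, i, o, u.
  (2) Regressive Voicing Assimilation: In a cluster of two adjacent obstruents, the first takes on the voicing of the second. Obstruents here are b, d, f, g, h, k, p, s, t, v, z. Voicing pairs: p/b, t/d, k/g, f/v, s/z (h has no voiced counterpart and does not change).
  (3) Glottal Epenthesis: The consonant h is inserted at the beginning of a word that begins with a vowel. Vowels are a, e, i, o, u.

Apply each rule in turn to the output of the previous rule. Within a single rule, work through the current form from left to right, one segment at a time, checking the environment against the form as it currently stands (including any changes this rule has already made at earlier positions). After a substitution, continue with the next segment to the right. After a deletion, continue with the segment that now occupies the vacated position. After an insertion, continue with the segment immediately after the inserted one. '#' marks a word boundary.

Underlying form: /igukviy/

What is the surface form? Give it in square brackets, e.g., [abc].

(1) Stop Lenition: [igukviy] → [ihukviy]
(2) Regressive Voicing Assimilation: [ihukviy] → [ihugviy]
(3) Glottal Epenthesis: [ihugviy] → [hihugviy]

[hihugviy]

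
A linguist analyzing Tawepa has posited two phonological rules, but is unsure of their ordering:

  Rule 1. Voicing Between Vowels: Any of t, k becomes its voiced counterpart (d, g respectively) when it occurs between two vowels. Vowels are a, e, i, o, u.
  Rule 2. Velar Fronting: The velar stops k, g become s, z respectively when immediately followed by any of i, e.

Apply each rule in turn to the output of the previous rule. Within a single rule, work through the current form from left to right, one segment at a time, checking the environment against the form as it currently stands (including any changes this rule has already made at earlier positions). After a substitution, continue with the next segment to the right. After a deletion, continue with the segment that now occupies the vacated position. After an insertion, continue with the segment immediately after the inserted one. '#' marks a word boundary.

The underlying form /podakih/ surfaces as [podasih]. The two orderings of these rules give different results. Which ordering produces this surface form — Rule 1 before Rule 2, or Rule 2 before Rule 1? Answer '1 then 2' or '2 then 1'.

Order 1 then 2:
  1 Voicing Between Vowels: [podakih] → [podagih]
  2 Velar Fronting: [podagih] → [podazih]
  result: [podazih]
Order 2 then 1:
  2 Velar Fronting: [podakih] → [podasih]
  1 Voicing Between Vowels: no change — [podasih]
  result: [podasih]

2 then 1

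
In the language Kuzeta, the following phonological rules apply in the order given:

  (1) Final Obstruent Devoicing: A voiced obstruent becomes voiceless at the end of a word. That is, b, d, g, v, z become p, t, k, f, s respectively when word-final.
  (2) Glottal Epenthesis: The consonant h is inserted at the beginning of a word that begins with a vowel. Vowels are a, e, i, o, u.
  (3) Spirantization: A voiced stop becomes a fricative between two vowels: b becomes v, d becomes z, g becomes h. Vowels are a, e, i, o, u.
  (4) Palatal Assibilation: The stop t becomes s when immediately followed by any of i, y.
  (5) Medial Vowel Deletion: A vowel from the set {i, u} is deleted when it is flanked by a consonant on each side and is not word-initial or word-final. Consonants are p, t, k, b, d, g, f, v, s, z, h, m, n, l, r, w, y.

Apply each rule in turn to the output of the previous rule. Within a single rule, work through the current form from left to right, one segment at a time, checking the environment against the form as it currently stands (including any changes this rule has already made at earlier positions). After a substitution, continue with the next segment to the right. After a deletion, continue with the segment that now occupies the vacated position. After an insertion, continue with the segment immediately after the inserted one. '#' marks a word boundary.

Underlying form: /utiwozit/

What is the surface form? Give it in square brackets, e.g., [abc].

[hswozt]

(1) Final Obstruent Devoicing: no change — [utiwozit]
(2) Glottal Epenthesis: [utiwozit] → [hutiwozit]
(3) Spirantization: no change — [hutiwozit]
(4) Palatal Assibilation: [hutiwozit] → [husiwozit]
(5) Medial Vowel Deletion: [husiwozit] → [hswozt]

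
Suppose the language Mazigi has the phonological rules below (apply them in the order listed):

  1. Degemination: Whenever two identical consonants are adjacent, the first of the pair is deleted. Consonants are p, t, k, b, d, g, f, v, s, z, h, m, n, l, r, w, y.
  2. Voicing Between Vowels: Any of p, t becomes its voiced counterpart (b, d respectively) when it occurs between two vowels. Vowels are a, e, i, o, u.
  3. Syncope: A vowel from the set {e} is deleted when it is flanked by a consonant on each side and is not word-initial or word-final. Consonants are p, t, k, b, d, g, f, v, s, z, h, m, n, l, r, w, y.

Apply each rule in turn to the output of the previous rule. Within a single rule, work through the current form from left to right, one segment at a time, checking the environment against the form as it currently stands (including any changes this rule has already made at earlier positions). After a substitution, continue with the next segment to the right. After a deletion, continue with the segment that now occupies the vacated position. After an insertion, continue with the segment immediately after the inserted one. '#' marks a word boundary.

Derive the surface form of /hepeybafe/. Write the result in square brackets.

[hbybafe]

1 Degemination: no change — [hepeybafe]
2 Voicing Between Vowels: [hepeybafe] → [hebeybafe]
3 Syncope: [hebeybafe] → [hbybafe]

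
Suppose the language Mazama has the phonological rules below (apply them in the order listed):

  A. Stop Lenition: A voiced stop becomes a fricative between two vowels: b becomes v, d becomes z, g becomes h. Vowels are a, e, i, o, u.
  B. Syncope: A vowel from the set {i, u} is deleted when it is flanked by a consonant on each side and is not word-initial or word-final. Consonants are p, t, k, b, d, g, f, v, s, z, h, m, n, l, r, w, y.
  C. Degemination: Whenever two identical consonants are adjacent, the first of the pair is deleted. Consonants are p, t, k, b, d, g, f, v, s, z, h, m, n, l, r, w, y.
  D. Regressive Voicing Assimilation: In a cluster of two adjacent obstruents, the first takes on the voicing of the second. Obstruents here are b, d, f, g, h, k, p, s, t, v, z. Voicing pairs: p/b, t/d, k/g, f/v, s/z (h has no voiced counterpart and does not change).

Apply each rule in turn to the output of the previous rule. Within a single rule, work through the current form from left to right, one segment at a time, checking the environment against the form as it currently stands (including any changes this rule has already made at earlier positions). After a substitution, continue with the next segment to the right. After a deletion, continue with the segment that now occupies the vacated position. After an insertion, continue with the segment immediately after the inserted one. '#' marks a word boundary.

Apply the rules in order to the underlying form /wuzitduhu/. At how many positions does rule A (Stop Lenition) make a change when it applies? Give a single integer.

A Stop Lenition: no change — [wuzitduhu]
B Syncope: [wuzitduhu] → [wztdhu]
C Degemination: no change — [wztdhu]
D Regressive Voicing Assimilation: [wztdhu] → [wsdthu]
Rule A changed 0 position(s).

0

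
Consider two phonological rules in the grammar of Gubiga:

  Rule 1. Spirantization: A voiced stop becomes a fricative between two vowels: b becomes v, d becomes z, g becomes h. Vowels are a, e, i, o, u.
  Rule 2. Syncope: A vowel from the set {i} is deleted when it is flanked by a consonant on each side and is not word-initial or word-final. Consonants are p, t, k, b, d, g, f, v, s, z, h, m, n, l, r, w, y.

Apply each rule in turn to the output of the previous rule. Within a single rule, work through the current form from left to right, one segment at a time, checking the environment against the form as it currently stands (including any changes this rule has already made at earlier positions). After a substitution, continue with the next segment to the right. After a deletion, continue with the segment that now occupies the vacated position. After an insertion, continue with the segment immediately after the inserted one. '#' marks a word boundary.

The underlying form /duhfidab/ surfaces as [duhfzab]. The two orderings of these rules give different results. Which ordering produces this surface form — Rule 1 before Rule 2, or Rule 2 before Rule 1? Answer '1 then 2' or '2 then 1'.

Order 1 then 2:
  1 Spirantization: [duhfidab] → [duhfizab]
  2 Syncope: [duhfizab] → [duhfzab]
  result: [duhfzab]
Order 2 then 1:
  2 Syncope: [duhfidab] → [duhfdab]
  1 Spirantization: no change — [duhfdab]
  result: [duhfdab]

1 then 2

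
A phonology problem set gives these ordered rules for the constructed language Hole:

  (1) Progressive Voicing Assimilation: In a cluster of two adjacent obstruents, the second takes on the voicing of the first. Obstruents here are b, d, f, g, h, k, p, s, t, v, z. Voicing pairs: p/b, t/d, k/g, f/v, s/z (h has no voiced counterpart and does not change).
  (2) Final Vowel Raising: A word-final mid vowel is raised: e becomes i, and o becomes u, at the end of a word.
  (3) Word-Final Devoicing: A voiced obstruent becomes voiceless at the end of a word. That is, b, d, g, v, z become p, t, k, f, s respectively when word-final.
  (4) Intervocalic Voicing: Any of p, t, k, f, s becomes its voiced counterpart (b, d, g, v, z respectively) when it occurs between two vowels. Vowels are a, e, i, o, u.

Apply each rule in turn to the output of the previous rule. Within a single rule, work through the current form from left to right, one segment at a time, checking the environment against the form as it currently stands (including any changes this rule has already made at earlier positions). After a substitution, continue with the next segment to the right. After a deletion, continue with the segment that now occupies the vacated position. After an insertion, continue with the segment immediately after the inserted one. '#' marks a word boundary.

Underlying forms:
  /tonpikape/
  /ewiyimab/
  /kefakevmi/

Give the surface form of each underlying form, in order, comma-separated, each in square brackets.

[tonpigabi], [ewiyimap], [kevagevmi]

/tonpikape/:
  (1) Progressive Voicing Assimilation: no change — [tonpikape]
  (2) Final Vowel Raising: [tonpikape] → [tonpikapi]
  (3) Word-Final Devoicing: no change — [tonpikapi]
  (4) Intervocalic Voicing: [tonpikapi] → [tonpigabi]
/ewiyimab/:
  (1) Progressive Voicing Assimilation: no change — [ewiyimab]
  (2) Final Vowel Raising: no change — [ewiyimab]
  (3) Word-Final Devoicing: [ewiyimab] → [ewiyimap]
  (4) Intervocalic Voicing: no change — [ewiyimap]
/kefakevmi/:
  (1) Progressive Voicing Assimilation: no change — [kefakevmi]
  (2) Final Vowel Raising: no change — [kefakevmi]
  (3) Word-Final Devoicing: no change — [kefakevmi]
  (4) Intervocalic Voicing: [kefakevmi] → [kevagevmi]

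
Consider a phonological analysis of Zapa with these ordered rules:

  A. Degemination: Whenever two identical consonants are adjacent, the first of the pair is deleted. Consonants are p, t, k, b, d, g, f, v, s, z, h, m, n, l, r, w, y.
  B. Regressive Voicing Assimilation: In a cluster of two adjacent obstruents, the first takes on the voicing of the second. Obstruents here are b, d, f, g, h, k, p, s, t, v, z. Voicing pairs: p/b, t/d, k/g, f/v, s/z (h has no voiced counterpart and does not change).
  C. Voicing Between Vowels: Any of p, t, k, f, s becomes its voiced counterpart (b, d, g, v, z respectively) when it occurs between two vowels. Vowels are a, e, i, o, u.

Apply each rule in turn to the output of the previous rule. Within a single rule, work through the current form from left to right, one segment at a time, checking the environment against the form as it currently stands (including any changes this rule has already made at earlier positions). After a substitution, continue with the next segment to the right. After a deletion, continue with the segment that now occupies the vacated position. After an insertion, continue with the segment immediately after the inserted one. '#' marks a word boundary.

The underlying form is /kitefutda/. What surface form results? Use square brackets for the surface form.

A Degemination: no change — [kitefutda]
B Regressive Voicing Assimilation: [kitefutda] → [kitefudda]
C Voicing Between Vowels: [kitefudda] → [kidevudda]

[kidevudda]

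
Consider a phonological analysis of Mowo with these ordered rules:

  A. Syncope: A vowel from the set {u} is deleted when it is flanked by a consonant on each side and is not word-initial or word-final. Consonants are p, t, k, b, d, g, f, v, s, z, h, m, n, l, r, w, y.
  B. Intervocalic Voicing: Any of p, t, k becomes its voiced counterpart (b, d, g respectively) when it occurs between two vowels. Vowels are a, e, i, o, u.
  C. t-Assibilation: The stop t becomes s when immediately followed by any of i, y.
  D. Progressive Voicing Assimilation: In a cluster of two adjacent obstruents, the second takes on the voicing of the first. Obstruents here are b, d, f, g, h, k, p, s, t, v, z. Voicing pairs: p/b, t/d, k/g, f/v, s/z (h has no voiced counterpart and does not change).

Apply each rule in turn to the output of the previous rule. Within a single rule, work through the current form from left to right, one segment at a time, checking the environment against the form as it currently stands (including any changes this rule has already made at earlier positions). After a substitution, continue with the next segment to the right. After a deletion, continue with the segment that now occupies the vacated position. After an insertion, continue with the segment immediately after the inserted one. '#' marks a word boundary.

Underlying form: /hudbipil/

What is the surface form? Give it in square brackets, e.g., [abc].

[htpibil]

A Syncope: [hudbipil] → [hdbipil]
B Intervocalic Voicing: [hdbipil] → [hdbibil]
C t-Assibilation: no change — [hdbibil]
D Progressive Voicing Assimilation: [hdbibil] → [htpibil]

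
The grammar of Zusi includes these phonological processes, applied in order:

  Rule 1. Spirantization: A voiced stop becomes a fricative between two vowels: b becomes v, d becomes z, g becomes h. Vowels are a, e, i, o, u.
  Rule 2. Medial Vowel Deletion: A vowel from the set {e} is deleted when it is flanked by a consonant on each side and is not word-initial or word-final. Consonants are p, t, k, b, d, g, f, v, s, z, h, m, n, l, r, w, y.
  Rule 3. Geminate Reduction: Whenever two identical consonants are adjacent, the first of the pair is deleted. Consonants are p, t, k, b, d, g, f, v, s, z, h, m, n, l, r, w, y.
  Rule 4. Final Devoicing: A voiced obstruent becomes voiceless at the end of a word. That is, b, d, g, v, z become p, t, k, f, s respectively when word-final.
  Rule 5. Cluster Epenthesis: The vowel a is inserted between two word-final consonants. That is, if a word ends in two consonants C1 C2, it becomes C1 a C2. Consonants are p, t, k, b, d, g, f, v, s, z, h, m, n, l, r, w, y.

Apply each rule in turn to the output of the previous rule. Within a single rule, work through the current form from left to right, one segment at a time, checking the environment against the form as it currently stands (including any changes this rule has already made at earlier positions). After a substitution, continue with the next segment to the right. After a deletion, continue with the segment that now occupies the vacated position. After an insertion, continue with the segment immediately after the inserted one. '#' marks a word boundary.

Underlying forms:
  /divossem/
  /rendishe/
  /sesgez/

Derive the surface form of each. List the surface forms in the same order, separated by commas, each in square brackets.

[divosam], [rndishe], [sgas]

/divossem/:
  Rule 1 Spirantization: no change — [divossem]
  Rule 2 Medial Vowel Deletion: [divossem] → [divossm]
  Rule 3 Geminate Reduction: [divossm] → [divosm]
  Rule 4 Final Devoicing: no change — [divosm]
  Rule 5 Cluster Epenthesis: [divosm] → [divosam]
/rendishe/:
  Rule 1 Spirantization: no change — [rendishe]
  Rule 2 Medial Vowel Deletion: [rendishe] → [rndishe]
  Rule 3 Geminate Reduction: no change — [rndishe]
  Rule 4 Final Devoicing: no change — [rndishe]
  Rule 5 Cluster Epenthesis: no change — [rndishe]
/sesgez/:
  Rule 1 Spirantization: no change — [sesgez]
  Rule 2 Medial Vowel Deletion: [sesgez] → [ssgz]
  Rule 3 Geminate Reduction: [ssgz] → [sgz]
  Rule 4 Final Devoicing: [sgz] → [sgs]
  Rule 5 Cluster Epenthesis: [sgs] → [sgas]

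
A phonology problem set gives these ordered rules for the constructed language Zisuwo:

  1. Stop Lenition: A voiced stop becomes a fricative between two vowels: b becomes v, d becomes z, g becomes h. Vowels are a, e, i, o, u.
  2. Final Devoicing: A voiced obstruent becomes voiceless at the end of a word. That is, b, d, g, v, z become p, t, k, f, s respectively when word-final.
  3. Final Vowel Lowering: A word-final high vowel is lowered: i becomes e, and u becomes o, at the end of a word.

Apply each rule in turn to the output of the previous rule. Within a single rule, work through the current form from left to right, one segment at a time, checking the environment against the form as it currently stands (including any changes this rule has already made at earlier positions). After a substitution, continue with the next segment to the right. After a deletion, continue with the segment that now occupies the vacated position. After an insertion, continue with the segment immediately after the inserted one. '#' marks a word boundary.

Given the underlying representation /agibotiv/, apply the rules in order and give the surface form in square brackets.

[ahivotif]

1 Stop Lenition: [agibotiv] → [ahivotiv]
2 Final Devoicing: [ahivotiv] → [ahivotif]
3 Final Vowel Lowering: no change — [ahivotif]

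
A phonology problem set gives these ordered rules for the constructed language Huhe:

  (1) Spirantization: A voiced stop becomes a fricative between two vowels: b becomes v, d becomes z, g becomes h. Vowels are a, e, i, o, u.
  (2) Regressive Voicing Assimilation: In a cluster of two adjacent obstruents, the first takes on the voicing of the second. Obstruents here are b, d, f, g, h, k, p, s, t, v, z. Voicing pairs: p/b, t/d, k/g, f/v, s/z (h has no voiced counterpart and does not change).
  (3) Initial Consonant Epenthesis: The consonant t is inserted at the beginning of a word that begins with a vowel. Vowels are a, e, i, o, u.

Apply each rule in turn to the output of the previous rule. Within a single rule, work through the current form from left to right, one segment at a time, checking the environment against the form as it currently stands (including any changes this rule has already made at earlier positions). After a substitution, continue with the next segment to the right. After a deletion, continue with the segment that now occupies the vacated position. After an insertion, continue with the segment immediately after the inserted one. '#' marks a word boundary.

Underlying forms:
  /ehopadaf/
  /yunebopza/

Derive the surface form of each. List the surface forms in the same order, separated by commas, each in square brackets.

/ehopadaf/:
  (1) Spirantization: [ehopadaf] → [ehopazaf]
  (2) Regressive Voicing Assimilation: no change — [ehopazaf]
  (3) Initial Consonant Epenthesis: [ehopazaf] → [tehopazaf]
/yunebopza/:
  (1) Spirantization: [yunebopza] → [yunevopza]
  (2) Regressive Voicing Assimilation: [yunevopza] → [yunevobza]
  (3) Initial Consonant Epenthesis: no change — [yunevobza]

[tehopazaf], [yunevobza]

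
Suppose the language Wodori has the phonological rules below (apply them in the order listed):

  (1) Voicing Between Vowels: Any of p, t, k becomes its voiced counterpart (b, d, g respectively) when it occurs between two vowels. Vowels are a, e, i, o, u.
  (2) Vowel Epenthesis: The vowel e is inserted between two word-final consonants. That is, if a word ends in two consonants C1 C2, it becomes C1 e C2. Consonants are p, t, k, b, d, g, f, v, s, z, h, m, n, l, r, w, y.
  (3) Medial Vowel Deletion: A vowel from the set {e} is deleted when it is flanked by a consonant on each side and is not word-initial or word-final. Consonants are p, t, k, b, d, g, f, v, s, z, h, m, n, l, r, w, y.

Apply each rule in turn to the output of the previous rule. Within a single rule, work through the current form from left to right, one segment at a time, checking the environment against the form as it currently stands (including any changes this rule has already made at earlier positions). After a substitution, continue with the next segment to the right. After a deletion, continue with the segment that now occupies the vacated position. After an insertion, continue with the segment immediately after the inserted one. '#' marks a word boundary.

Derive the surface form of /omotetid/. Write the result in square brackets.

[omoddid]

(1) Voicing Between Vowels: [omotetid] → [omodedid]
(2) Vowel Epenthesis: no change — [omodedid]
(3) Medial Vowel Deletion: [omodedid] → [omoddid]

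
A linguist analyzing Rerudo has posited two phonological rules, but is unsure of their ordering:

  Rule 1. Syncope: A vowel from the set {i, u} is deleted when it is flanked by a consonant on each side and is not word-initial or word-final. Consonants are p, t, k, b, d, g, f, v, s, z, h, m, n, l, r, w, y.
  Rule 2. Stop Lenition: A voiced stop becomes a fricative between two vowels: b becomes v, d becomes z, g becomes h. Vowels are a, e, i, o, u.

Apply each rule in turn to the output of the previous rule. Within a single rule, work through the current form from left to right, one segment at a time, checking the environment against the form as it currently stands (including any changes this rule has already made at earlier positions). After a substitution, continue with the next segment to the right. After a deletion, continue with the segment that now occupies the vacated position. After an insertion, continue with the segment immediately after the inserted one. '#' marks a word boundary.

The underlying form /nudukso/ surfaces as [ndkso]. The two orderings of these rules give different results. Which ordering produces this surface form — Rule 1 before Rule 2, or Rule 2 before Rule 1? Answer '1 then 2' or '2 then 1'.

1 then 2

Order 1 then 2:
  1 Syncope: [nudukso] → [ndkso]
  2 Stop Lenition: no change — [ndkso]
  result: [ndkso]
Order 2 then 1:
  2 Stop Lenition: [nudukso] → [nuzukso]
  1 Syncope: [nuzukso] → [nzkso]
  result: [nzkso]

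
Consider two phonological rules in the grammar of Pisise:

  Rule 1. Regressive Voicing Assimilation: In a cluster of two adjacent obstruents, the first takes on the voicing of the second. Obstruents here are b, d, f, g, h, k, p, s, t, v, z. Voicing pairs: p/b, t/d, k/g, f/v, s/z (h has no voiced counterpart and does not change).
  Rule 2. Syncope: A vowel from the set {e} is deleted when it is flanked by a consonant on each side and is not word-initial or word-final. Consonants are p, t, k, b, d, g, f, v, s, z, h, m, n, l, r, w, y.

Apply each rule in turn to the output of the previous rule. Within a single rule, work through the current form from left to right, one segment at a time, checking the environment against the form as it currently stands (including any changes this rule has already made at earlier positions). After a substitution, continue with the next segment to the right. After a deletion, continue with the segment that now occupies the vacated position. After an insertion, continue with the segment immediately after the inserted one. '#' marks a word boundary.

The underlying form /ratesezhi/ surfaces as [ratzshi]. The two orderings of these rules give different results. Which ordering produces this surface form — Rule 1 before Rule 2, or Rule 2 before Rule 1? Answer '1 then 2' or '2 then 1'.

Order 1 then 2:
  1 Regressive Voicing Assimilation: [ratesezhi] → [rateseshi]
  2 Syncope: [rateseshi] → [ratsshi]
  result: [ratsshi]
Order 2 then 1:
  2 Syncope: [ratesezhi] → [ratszhi]
  1 Regressive Voicing Assimilation: [ratszhi] → [ratzshi]
  result: [ratzshi]

2 then 1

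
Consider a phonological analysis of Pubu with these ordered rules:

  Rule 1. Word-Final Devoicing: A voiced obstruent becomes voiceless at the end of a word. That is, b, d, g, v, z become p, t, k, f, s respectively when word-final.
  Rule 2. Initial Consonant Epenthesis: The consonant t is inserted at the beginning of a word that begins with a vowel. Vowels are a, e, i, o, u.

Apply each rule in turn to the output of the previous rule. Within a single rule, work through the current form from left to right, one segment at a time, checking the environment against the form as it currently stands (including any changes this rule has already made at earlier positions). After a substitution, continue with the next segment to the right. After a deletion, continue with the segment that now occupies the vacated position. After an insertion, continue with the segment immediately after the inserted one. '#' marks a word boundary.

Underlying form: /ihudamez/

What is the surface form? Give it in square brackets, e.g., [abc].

Rule 1 Word-Final Devoicing: [ihudamez] → [ihudames]
Rule 2 Initial Consonant Epenthesis: [ihudames] → [tihudames]

[tihudames]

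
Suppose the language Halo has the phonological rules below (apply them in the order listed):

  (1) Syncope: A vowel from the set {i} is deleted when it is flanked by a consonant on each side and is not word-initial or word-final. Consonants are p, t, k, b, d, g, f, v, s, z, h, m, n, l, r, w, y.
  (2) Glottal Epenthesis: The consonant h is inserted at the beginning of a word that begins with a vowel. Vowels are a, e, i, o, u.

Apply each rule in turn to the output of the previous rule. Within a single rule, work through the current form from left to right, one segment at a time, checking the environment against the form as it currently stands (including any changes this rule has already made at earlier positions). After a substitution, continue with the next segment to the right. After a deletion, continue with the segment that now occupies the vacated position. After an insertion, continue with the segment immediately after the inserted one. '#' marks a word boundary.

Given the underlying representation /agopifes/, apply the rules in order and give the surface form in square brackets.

(1) Syncope: [agopifes] → [agopfes]
(2) Glottal Epenthesis: [agopfes] → [hagopfes]

[hagopfes]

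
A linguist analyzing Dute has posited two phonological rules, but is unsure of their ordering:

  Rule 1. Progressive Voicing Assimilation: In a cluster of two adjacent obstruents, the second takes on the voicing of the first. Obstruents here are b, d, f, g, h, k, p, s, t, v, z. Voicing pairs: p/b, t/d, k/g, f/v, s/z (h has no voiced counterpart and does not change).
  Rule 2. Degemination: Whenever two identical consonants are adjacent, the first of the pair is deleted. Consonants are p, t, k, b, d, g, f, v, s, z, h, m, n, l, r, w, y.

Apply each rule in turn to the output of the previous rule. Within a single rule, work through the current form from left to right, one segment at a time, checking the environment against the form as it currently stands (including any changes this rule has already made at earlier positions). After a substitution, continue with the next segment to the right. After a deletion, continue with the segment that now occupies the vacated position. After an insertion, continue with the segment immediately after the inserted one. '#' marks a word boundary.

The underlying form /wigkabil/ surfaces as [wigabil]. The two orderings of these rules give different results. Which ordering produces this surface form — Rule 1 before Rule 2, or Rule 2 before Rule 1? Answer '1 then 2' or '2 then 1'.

1 then 2

Order 1 then 2:
  1 Progressive Voicing Assimilation: [wigkabil] → [wiggabil]
  2 Degemination: [wiggabil] → [wigabil]
  result: [wigabil]
Order 2 then 1:
  2 Degemination: no change — [wigkabil]
  1 Progressive Voicing Assimilation: [wigkabil] → [wiggabil]
  result: [wiggabil]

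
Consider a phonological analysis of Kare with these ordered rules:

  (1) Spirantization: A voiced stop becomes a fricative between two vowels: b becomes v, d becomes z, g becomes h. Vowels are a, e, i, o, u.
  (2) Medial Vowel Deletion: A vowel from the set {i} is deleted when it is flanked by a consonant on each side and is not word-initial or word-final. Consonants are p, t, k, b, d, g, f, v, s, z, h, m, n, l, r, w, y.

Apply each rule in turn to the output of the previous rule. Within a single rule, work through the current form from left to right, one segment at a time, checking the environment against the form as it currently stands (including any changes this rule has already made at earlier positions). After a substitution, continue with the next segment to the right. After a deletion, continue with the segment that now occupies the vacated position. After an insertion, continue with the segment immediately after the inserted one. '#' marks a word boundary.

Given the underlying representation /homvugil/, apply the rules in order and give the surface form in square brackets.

(1) Spirantization: [homvugil] → [homvuhil]
(2) Medial Vowel Deletion: [homvuhil] → [homvuhl]

[homvuhl]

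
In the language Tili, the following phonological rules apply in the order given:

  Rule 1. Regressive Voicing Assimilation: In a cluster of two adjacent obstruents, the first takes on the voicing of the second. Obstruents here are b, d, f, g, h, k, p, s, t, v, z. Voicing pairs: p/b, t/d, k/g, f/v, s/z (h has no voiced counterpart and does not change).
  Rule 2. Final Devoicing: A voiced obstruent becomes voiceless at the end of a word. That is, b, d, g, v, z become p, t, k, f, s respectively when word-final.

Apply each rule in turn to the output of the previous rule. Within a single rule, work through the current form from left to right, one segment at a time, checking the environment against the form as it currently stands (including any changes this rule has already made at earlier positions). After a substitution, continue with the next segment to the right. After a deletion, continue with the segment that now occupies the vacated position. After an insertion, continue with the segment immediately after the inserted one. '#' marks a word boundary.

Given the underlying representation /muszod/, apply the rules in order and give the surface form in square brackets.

[muzzot]

Rule 1 Regressive Voicing Assimilation: [muszod] → [muzzod]
Rule 2 Final Devoicing: [muzzod] → [muzzot]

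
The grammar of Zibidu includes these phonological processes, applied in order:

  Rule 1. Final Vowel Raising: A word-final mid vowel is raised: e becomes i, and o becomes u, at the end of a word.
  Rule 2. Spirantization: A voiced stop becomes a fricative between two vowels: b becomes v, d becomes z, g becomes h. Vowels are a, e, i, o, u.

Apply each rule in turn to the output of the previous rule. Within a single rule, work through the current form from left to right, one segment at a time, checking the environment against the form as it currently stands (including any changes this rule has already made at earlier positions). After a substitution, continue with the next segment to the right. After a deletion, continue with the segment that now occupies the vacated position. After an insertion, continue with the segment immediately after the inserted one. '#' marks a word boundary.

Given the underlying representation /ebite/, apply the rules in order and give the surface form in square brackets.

Rule 1 Final Vowel Raising: [ebite] → [ebiti]
Rule 2 Spirantization: [ebiti] → [eviti]

[eviti]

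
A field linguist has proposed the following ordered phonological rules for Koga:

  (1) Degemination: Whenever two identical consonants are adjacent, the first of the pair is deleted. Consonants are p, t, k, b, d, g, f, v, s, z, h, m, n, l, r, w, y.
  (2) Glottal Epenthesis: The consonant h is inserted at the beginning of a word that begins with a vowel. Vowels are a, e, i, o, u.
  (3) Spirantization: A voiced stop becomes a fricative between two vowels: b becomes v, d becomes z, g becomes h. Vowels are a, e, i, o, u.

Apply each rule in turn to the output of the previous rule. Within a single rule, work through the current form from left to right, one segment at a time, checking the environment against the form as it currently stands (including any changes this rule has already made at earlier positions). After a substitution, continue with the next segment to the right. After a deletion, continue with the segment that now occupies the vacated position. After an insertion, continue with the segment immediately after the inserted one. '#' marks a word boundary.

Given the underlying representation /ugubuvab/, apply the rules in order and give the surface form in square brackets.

[huhuvuvab]

(1) Degemination: no change — [ugubuvab]
(2) Glottal Epenthesis: [ugubuvab] → [hugubuvab]
(3) Spirantization: [hugubuvab] → [huhuvuvab]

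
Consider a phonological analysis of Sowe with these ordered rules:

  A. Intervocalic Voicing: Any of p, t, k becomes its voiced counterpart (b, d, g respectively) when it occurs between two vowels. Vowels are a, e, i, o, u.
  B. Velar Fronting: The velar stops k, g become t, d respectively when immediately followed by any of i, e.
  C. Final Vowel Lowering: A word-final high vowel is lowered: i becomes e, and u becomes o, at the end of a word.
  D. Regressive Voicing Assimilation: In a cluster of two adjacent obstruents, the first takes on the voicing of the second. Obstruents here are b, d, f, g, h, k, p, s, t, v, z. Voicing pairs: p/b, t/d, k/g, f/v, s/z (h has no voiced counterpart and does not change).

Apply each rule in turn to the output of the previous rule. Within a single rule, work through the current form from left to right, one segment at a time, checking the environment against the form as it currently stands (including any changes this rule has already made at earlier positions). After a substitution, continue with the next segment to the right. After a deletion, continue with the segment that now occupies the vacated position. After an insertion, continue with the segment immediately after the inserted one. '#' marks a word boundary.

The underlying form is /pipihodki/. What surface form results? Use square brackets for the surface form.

A Intervocalic Voicing: [pipihodki] → [pibihodki]
B Velar Fronting: [pibihodki] → [pibihodti]
C Final Vowel Lowering: [pibihodti] → [pibihodte]
D Regressive Voicing Assimilation: [pibihodte] → [pibihotte]

[pibihotte]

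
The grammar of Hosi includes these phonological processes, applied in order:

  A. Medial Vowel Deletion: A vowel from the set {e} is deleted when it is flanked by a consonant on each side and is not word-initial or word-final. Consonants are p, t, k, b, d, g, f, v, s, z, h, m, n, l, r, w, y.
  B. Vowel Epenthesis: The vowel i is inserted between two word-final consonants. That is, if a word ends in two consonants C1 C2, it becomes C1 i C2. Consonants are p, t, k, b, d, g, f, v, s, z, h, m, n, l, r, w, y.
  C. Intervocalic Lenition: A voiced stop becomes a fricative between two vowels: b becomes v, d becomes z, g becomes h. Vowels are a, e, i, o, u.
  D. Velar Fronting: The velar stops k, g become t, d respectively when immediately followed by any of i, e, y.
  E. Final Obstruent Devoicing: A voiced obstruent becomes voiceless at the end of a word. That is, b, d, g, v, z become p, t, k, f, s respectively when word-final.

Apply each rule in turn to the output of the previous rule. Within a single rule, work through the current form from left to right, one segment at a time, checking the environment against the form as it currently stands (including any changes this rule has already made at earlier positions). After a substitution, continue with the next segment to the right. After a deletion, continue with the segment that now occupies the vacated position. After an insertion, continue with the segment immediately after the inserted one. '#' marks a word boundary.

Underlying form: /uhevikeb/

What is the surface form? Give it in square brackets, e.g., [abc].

A Medial Vowel Deletion: [uhevikeb] → [uhvikb]
B Vowel Epenthesis: [uhvikb] → [uhvikib]
C Intervocalic Lenition: no change — [uhvikib]
D Velar Fronting: [uhvikib] → [uhvitib]
E Final Obstruent Devoicing: [uhvitib] → [uhvitip]

[uhvitip]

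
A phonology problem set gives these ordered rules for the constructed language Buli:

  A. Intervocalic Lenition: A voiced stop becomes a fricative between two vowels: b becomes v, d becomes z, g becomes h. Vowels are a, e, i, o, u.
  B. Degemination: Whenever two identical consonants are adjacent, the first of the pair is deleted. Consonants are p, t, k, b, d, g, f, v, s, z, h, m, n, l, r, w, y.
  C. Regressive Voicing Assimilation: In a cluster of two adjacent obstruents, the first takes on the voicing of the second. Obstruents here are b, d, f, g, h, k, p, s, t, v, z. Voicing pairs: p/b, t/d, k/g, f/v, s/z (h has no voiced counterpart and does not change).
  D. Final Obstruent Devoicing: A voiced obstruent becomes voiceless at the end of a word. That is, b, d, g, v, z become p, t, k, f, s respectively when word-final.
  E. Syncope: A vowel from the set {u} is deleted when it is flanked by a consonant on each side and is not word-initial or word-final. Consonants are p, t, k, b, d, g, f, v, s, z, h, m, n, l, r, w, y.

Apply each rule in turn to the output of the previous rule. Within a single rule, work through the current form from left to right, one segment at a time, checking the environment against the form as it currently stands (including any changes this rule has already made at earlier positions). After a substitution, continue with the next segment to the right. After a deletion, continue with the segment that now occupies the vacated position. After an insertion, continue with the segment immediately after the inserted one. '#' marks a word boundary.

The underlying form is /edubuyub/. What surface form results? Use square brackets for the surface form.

A Intervocalic Lenition: [edubuyub] → [ezuvuyub]
B Degemination: no change — [ezuvuyub]
C Regressive Voicing Assimilation: no change — [ezuvuyub]
D Final Obstruent Devoicing: [ezuvuyub] → [ezuvuyup]
E Syncope: [ezuvuyup] → [ezvyp]

[ezvyp]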